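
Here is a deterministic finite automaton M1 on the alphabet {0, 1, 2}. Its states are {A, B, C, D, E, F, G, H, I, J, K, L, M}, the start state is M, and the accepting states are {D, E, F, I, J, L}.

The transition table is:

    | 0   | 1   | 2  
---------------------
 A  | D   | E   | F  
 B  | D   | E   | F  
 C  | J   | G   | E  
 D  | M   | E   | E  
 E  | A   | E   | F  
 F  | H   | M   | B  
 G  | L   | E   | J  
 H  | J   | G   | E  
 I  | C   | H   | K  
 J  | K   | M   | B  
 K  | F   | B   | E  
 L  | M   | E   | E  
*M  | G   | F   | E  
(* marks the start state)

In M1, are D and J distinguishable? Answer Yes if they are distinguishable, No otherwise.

States {C,I} cannot be reached from the start state, so discard them.
Start with accepting vs non-accepting: {D,E,F,J,L} | {A,B,G,H,K,M}.
Refine {D,E,F,J,L} on symbol 1: members go to different blocks, giving {D,E,L} and {F,J}.
On input 2, block {D,E,L} splits into {D,L} and {E}.
Refine {A,B,G,H,K,M} on symbol 0: members go to different blocks, giving {A,B,G} and {H,K} and {M}.
No further refinement is possible. Final partition (6 blocks): {D,L} | {A,B,G} | {F,J} | {E} | {H,K} | {M}.
D and J end up in different blocks, so they are distinguishable. For instance, the string '1' is accepted from only D.

Yes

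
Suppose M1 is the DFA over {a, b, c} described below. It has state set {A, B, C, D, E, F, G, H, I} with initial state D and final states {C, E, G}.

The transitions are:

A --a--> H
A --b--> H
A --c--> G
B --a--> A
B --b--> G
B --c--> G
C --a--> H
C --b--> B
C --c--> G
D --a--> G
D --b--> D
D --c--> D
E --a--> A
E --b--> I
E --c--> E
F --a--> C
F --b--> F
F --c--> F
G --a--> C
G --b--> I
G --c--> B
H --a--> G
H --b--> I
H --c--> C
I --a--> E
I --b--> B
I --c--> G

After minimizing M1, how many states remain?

8

Reachable states from the start: {A,B,C,D,E,G,H,I}. Unreachable: {F} — drop them.
P0 = {C,E,G} | {A,B,D,H,I}.
Refine {C,E,G} on symbol a: members go to different blocks, giving {C,E} and {G}.
Refine {C,E} on symbol c: members go to different blocks, giving {C} and {E}.
On input a, block {A,B,D,H,I} splits into {A,B} and {D,H} and {I}.
Split {A,B} by δ(·,a) → {A} and {B}.
Refine {D,H} on symbol b: members go to different blocks, giving {D} and {H}.
The partition is now stable with 8 blocks: {C} | {A} | {G} | {E} | {D} | {I} | {B} | {H}.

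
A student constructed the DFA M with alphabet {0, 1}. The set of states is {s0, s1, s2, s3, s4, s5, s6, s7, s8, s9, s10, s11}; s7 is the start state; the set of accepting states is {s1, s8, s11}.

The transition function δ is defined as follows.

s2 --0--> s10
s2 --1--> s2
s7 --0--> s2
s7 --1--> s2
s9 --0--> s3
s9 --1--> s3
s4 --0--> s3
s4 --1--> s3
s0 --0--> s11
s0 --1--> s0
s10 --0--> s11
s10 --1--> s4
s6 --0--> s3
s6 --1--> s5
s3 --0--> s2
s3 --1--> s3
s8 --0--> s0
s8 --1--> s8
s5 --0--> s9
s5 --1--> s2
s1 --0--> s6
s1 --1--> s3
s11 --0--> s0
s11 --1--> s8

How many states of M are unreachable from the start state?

No path from s7 leads to s1, s5, s6, s9; the other 8 states are all reachable.

4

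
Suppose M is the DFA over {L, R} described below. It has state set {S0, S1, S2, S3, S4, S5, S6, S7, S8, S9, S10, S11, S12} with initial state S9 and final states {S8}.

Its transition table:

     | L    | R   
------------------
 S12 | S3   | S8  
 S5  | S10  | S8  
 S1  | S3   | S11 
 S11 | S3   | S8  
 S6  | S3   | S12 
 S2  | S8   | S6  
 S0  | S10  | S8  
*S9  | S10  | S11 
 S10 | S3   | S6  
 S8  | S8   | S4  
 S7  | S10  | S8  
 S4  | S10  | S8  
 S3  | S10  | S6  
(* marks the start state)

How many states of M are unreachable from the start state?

No path from S9 leads to S0, S1, S2, S5, S7; the other 8 states are all reachable.

5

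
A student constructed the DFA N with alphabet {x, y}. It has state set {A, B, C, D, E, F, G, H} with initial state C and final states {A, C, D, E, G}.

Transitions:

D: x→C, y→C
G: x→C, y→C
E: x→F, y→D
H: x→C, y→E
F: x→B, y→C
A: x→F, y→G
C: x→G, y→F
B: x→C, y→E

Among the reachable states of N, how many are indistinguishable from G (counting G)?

First remove the unreachable states {A,H}; 6 states remain.
P0 = {C,D,E,G} | {B,F}.
Split {C,D,E,G} by δ(·,x) → {C,D,G} and {E}.
Refine {C,D,G} on symbol y: members go to different blocks, giving {D,G} and {C}.
On input x, block {B,F} splits into {B} and {F}.
The partition is now stable with 5 blocks: {D,G} | {B} | {E} | {C} | {F}.
State G belongs to the block {D,G}, which has 2 states.

2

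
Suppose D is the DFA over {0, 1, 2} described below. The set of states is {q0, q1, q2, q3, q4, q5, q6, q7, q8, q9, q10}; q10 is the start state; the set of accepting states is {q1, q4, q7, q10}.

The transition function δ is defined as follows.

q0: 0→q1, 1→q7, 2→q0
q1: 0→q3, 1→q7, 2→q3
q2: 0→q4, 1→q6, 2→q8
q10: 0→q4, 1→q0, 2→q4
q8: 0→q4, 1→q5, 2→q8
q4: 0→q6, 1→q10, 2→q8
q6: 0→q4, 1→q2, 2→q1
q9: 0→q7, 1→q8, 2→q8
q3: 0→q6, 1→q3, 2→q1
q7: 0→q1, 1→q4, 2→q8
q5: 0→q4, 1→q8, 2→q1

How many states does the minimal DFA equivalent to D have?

First remove the unreachable states {q9}; 10 states remain.
Initial partition by acceptance: {q1,q4,q7,q10} | {q0,q2,q3,q5,q6,q8}.
Split {q1,q4,q7,q10} by δ(·,0) → {q1,q4} and {q7,q10}.
On input 0, block {q0,q2,q3,q5,q6,q8} splits into {q0,q2,q5,q6,q8} and {q3}.
Split {q1,q4} by δ(·,0) → {q1} and {q4}.
Refine {q0,q2,q5,q6,q8} on symbol 0: members go to different blocks, giving {q2,q5,q6,q8} and {q0}.
Split {q2,q5,q6,q8} by δ(·,2) → {q2,q8} and {q5,q6}.
Split {q7,q10} by δ(·,0) → {q7} and {q10}.
The partition is now stable with 8 blocks: {q1} | {q2,q8} | {q7} | {q3} | {q4} | {q0} | {q5,q6} | {q10}.

8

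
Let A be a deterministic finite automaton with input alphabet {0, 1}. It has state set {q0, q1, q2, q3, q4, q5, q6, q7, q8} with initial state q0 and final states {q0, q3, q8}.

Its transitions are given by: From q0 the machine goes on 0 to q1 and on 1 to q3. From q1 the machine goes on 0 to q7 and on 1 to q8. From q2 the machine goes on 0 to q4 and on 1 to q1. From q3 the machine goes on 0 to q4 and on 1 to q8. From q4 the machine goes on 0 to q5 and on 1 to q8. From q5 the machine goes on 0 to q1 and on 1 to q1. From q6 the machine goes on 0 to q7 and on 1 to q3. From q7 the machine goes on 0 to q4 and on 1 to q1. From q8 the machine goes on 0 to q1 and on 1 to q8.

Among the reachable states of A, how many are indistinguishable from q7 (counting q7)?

2

First remove the unreachable states {q2,q6}; 7 states remain.
Start with accepting vs non-accepting: {q0,q3,q8} | {q1,q4,q5,q7}.
On input 1, block {q1,q4,q5,q7} splits into {q1,q4} and {q5,q7}.
Stable partition: {q0,q3,q8} | {q1,q4} | {q5,q7} — 3 equivalence classes.
The equivalence class containing q7 is {q5,q7}, of size 2.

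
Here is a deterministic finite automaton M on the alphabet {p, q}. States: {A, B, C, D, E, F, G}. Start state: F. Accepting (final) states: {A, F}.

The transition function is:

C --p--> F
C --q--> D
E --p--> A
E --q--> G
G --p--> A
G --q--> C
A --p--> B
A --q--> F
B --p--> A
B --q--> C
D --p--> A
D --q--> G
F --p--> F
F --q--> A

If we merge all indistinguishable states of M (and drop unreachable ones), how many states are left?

First remove the unreachable states {E}; 6 states remain.
P0 = {A,F} | {B,C,D,G}.
On input p, block {A,F} splits into {A} and {F}.
Split {B,C,D,G} by δ(·,p) → {B,D,G} and {C}.
On input q, block {B,D,G} splits into {B,G} and {D}.
The partition is now stable with 5 blocks: {A} | {B,G} | {F} | {C} | {D}.

5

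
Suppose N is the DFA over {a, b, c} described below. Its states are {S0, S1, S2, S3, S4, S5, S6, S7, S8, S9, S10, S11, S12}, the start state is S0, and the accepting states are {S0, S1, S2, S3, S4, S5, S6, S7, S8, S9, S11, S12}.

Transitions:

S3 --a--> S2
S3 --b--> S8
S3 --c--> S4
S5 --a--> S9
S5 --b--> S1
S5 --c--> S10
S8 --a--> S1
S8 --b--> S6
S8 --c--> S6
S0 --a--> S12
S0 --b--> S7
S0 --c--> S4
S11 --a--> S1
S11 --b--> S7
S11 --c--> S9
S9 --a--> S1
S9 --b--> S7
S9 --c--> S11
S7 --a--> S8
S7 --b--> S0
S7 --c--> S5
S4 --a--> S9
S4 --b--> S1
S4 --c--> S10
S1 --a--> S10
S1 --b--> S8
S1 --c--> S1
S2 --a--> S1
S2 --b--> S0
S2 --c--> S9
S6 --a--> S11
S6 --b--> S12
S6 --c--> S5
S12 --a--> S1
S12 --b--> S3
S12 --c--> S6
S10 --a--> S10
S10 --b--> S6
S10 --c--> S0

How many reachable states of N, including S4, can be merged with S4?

Every state is reachable, so we keep all 13.
P0 = {S0,S1,S2,S3,S4,S5,S6,S7,S8,S9,S11,S12} | {S10}.
Split {S0,S1,S2,S3,S4,S5,S6,S7,S8,S9,S11,S12} by δ(·,a) → {S0,S2,S3,S4,S5,S6,S7,S8,S9,S11,S12} and {S1}.
Refine {S0,S2,S3,S4,S5,S6,S7,S8,S9,S11,S12} on symbol a: members go to different blocks, giving {S0,S3,S4,S5,S6,S7} and {S2,S8,S9,S11,S12}.
On input b, block {S0,S3,S4,S5,S6,S7} splits into {S0,S7} and {S3,S6} and {S4,S5}.
On input b, block {S2,S8,S9,S11,S12} splits into {S2,S9,S11} and {S8,S12}.
Stable partition: {S0,S7} | {S10} | {S1} | {S2,S9,S11} | {S3,S6} | {S4,S5} | {S8,S12} — 7 equivalence classes.
State S4 belongs to the block {S4,S5}, which has 2 states.

2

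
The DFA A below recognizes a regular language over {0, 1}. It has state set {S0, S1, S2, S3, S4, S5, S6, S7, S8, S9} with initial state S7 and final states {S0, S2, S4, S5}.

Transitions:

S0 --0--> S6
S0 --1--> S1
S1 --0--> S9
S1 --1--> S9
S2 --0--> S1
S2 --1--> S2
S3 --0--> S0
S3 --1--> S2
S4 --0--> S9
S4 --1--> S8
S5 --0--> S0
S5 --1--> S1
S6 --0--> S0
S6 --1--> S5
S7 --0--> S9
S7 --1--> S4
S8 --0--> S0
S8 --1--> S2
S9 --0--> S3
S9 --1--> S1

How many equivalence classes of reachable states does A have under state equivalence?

9

Every state is reachable, so we keep all 10.
P0 = {S0,S2,S4,S5} | {S1,S3,S6,S7,S8,S9}.
On input 0, block {S0,S2,S4,S5} splits into {S0,S2,S4} and {S5}.
Split {S0,S2,S4} by δ(·,1) → {S0,S4} and {S2}.
On input 0, block {S1,S3,S6,S7,S8,S9} splits into {S1,S7,S9} and {S3,S6,S8}.
Refine {S0,S4} on symbol 0: members go to different blocks, giving {S0} and {S4}.
On input 0, block {S1,S7,S9} splits into {S1,S7} and {S9}.
Refine {S1,S7} on symbol 1: members go to different blocks, giving {S1} and {S7}.
Refine {S3,S6,S8} on symbol 1: members go to different blocks, giving {S3,S8} and {S6}.
No further refinement is possible. Final partition (9 blocks): {S0} | {S1} | {S5} | {S2} | {S3,S8} | {S4} | {S9} | {S7} | {S6}.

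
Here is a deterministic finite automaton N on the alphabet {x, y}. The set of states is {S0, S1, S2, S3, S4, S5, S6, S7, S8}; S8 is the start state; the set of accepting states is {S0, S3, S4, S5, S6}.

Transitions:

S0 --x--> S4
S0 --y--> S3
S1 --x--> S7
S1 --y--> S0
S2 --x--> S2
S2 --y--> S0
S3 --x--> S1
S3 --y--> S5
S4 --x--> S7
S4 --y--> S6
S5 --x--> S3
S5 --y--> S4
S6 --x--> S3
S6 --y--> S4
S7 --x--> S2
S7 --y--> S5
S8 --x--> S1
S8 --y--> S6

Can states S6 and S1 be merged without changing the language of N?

No

All states are reachable from the start state.
Initial partition by acceptance: {S0,S3,S4,S5,S6} | {S1,S2,S7,S8}.
Refine {S0,S3,S4,S5,S6} on symbol x: members go to different blocks, giving {S0,S5,S6} and {S3,S4}.
Stable partition: {S0,S5,S6} | {S1,S2,S7,S8} | {S3,S4} — 3 equivalence classes.
S6 and S1 end up in different blocks, so they are distinguishable. For instance, the string 'ε' is accepted from only S6.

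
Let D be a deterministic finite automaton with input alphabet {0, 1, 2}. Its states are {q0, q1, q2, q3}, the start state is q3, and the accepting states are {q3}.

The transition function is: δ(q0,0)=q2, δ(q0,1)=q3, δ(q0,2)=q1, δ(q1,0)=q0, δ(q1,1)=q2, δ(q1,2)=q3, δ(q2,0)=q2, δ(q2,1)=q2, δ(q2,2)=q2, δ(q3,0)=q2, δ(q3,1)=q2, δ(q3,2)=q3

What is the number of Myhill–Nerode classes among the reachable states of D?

2

Reachable states from the start: {q2,q3}. Unreachable: {q0,q1} — drop them.
Initial partition by acceptance: {q3} | {q2}.
Stable partition: {q3} | {q2} — 2 equivalence classes.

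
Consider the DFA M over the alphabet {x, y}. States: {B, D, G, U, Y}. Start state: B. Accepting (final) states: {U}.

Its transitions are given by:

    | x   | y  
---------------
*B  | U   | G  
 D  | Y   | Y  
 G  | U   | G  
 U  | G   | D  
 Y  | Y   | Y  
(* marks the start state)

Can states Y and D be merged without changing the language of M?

Yes

P0 = {U} | {B,D,G,Y}.
Refine {B,D,G,Y} on symbol x: members go to different blocks, giving {B,G} and {D,Y}.
Stable partition: {U} | {B,G} | {D,Y} — 3 equivalence classes.
Y and D lie in the same block of the stable partition, so they are equivalent — no string distinguishes them.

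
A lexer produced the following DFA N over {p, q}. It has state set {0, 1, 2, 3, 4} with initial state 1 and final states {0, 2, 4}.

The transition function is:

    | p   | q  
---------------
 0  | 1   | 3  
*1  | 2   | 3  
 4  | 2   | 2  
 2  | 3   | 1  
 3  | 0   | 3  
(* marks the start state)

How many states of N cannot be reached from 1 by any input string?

BFS from 1 reaches {0, 1, 2, 3}; the 1 state(s) 4 are never visited.

1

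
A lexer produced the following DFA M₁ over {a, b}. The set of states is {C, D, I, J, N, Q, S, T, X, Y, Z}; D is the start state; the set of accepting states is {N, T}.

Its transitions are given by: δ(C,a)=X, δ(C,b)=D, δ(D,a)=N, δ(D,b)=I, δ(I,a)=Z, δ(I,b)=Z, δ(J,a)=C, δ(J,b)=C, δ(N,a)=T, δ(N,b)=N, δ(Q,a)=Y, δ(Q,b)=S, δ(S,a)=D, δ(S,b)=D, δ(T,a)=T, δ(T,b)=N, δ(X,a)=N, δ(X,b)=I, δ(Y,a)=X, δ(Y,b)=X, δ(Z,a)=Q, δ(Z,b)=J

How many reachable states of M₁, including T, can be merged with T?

Initial partition by acceptance: {N,T} | {C,D,I,J,Q,S,X,Y,Z}.
On input a, block {C,D,I,J,Q,S,X,Y,Z} splits into {C,I,J,Q,S,Y,Z} and {D,X}.
Refine {C,I,J,Q,S,Y,Z} on symbol a: members go to different blocks, giving {I,J,Q,Z} and {C,S,Y}.
Refine {I,J,Q,Z} on symbol a: members go to different blocks, giving {I,Z} and {J,Q}.
Split {I,Z} by δ(·,a) → {Z} and {I}.
The partition is now stable with 6 blocks: {N,T} | {Z} | {D,X} | {C,S,Y} | {J,Q} | {I}.
State T belongs to the block {N,T}, which has 2 states.

2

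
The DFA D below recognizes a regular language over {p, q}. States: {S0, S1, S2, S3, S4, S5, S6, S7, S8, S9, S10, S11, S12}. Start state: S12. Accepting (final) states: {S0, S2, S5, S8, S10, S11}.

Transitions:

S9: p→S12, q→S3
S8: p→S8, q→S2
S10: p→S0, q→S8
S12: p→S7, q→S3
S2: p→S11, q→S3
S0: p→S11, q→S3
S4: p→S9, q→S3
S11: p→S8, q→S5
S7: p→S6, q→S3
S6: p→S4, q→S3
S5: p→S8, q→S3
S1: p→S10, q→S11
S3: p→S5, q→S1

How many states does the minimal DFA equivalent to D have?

Start with accepting vs non-accepting: {S0,S2,S5,S8,S10,S11} | {S1,S3,S4,S6,S7,S9,S12}.
On input q, block {S0,S2,S5,S8,S10,S11} splits into {S0,S2,S5} and {S8,S10,S11}.
Split {S1,S3,S4,S6,S7,S9,S12} by δ(·,p) → {S4,S6,S7,S9,S12} and {S1} and {S3}.
Split {S8,S10,S11} by δ(·,p) → {S8,S11} and {S10}.
No further refinement is possible. Final partition (6 blocks): {S0,S2,S5} | {S4,S6,S7,S9,S12} | {S8,S11} | {S1} | {S3} | {S10}.

6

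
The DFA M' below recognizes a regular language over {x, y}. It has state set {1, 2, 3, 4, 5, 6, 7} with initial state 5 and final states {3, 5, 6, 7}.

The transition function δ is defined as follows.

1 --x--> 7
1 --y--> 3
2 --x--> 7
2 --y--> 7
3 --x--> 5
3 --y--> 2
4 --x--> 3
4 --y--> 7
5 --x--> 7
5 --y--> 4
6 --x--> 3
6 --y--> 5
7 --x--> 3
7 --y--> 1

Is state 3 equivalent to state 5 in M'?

Yes

First remove the unreachable states {6}; 6 states remain.
Start with accepting vs non-accepting: {3,5,7} | {1,2,4}.
No further refinement is possible. Final partition (2 blocks): {3,5,7} | {1,2,4}.
3 and 5 lie in the same block of the stable partition, so they are equivalent — no string distinguishes them.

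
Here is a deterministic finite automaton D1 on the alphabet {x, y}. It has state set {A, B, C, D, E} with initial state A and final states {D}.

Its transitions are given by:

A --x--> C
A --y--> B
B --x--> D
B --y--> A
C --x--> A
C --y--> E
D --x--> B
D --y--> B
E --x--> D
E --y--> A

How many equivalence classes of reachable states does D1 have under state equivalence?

P0 = {D} | {A,B,C,E}.
On input x, block {A,B,C,E} splits into {A,C} and {B,E}.
No further refinement is possible. Final partition (3 blocks): {D} | {A,C} | {B,E}.

3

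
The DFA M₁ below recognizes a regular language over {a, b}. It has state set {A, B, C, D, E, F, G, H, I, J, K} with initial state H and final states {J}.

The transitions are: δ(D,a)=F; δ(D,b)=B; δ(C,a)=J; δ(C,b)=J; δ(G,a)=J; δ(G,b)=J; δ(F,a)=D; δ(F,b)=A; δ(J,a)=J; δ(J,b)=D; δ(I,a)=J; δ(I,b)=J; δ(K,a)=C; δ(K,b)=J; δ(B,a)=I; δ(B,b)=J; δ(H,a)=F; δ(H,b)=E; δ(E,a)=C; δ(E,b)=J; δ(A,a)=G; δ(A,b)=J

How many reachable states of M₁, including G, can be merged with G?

States {K} cannot be reached from the start state, so discard them.
Start with accepting vs non-accepting: {J} | {A,B,C,D,E,F,G,H,I}.
Split {A,B,C,D,E,F,G,H,I} by δ(·,a) → {A,B,D,E,F,H} and {C,G,I}.
Refine {A,B,D,E,F,H} on symbol a: members go to different blocks, giving {A,B,E} and {D,F,H}.
No further refinement is possible. Final partition (4 blocks): {J} | {A,B,E} | {C,G,I} | {D,F,H}.
The equivalence class containing G is {C,G,I}, of size 3.

3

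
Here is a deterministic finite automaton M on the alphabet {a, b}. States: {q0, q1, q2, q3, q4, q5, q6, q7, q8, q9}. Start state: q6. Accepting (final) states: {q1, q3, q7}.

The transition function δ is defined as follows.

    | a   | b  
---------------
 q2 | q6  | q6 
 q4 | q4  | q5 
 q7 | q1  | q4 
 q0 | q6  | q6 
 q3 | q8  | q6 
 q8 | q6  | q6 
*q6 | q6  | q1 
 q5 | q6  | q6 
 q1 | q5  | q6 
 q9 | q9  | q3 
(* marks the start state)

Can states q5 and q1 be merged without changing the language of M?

First remove the unreachable states {q0,q2,q3,q4,q7,q8,q9}; 3 states remain.
Initial partition by acceptance: {q1} | {q5,q6}.
Refine {q5,q6} on symbol b: members go to different blocks, giving {q5} and {q6}.
The partition is now stable with 3 blocks: {q1} | {q5} | {q6}.
q5 and q1 end up in different blocks, so they are distinguishable. For instance, the string 'ε' is accepted from only q1.

No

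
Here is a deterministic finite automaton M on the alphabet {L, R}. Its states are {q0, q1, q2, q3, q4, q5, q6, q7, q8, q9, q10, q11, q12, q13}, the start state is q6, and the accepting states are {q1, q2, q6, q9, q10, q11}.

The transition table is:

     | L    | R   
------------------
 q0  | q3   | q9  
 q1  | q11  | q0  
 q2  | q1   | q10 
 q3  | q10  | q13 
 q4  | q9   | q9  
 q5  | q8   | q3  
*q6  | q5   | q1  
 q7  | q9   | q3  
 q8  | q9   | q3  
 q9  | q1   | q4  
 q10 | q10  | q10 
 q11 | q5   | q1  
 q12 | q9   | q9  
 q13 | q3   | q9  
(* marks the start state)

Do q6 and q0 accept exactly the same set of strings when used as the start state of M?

No

First remove the unreachable states {q2,q7,q12}; 11 states remain.
Initial partition by acceptance: {q1,q6,q9,q10,q11} | {q0,q3,q4,q5,q8,q13}.
Split {q1,q6,q9,q10,q11} by δ(·,L) → {q1,q9,q10} and {q6,q11}.
Refine {q1,q9,q10} on symbol L: members go to different blocks, giving {q9,q10} and {q1}.
On input L, block {q9,q10} splits into {q9} and {q10}.
Refine {q0,q3,q4,q5,q8,q13} on symbol L: members go to different blocks, giving {q0,q5,q13} and {q4,q8} and {q3}.
Split {q0,q5,q13} by δ(·,L) → {q0,q13} and {q5}.
Split {q4,q8} by δ(·,R) → {q4} and {q8}.
No further refinement is possible. Final partition (9 blocks): {q9} | {q0,q13} | {q6,q11} | {q1} | {q10} | {q4} | {q3} | {q5} | {q8}.
q6 and q0 end up in different blocks, so they are distinguishable. For instance, the string 'ε' is accepted from only q6.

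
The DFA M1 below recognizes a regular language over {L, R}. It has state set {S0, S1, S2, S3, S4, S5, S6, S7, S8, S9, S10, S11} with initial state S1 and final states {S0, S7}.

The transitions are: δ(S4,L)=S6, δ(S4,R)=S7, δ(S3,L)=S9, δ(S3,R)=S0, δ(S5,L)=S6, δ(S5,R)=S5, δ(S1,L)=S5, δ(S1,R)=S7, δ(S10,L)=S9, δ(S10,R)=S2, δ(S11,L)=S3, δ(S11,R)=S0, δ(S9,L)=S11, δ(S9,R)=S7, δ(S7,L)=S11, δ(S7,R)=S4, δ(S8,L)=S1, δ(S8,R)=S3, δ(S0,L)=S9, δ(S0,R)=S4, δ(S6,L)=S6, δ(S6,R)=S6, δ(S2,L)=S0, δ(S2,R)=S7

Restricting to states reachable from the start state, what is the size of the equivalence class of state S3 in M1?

3

First remove the unreachable states {S2,S8,S10}; 9 states remain.
Start with accepting vs non-accepting: {S0,S7} | {S1,S3,S4,S5,S6,S9,S11}.
On input R, block {S1,S3,S4,S5,S6,S9,S11} splits into {S1,S3,S4,S9,S11} and {S5,S6}.
Refine {S1,S3,S4,S9,S11} on symbol L: members go to different blocks, giving {S3,S9,S11} and {S1,S4}.
Stable partition: {S0,S7} | {S3,S9,S11} | {S5,S6} | {S1,S4} — 4 equivalence classes.
The equivalence class containing S3 is {S3,S9,S11}, of size 3.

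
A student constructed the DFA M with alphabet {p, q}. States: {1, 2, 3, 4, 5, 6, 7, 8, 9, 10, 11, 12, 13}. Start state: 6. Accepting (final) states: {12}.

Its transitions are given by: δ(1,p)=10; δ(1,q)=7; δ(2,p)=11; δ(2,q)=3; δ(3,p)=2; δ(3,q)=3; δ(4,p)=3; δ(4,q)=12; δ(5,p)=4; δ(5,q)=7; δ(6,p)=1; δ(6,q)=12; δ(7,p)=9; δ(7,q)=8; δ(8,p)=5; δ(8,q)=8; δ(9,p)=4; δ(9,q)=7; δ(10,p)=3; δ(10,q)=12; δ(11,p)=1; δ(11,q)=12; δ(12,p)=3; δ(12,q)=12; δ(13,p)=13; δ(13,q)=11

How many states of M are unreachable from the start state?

Starting at 6 and following transitions, the reachable set is {1, 2, 3, 4, 5, 6, 7, 8, 9, 10, 11, 12}. That leaves 13 unreachable — 1 in total.

1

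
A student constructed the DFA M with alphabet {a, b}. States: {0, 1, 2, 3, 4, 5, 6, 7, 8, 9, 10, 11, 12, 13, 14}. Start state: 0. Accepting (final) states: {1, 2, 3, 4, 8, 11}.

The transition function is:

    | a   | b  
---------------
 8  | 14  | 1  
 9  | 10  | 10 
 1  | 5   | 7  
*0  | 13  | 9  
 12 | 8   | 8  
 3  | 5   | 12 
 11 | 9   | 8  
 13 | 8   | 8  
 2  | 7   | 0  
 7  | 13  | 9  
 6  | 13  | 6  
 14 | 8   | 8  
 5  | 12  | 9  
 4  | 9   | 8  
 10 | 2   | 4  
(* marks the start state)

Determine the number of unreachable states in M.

3

Starting at 0 and following transitions, the reachable set is {0, 1, 2, 4, 5, 7, 8, 9, 10, 12, 13, 14}. That leaves 3, 6, 11 unreachable — 3 in total.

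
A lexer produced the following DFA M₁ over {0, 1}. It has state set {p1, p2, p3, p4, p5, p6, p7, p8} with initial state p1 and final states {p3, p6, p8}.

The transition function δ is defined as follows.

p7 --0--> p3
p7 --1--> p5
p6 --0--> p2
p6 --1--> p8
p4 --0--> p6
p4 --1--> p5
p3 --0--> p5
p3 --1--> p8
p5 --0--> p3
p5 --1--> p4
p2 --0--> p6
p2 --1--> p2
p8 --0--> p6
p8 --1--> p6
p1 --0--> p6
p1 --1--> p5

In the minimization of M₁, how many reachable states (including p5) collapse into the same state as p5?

4

First remove the unreachable states {p7}; 7 states remain.
Initial partition by acceptance: {p3,p6,p8} | {p1,p2,p4,p5}.
On input 0, block {p3,p6,p8} splits into {p3,p6} and {p8}.
The partition is now stable with 3 blocks: {p3,p6} | {p1,p2,p4,p5} | {p8}.
The equivalence class containing p5 is {p1,p2,p4,p5}, of size 4.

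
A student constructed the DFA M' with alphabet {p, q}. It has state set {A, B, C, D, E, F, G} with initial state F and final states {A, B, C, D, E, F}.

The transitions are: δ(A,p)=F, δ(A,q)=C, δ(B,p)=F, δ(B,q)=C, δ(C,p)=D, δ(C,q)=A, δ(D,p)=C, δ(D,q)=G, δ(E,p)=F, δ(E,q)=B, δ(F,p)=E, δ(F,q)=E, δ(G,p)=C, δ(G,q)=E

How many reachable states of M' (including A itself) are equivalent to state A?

2

Every state is reachable, so we keep all 7.
Initial partition by acceptance: {A,B,C,D,E,F} | {G}.
On input q, block {A,B,C,D,E,F} splits into {A,B,C,E,F} and {D}.
On input p, block {A,B,C,E,F} splits into {A,B,E,F} and {C}.
On input q, block {A,B,E,F} splits into {A,B} and {E,F}.
Split {E,F} by δ(·,q) → {E} and {F}.
The partition is now stable with 6 blocks: {A,B} | {G} | {D} | {C} | {E} | {F}.
The equivalence class containing A is {A,B}, of size 2.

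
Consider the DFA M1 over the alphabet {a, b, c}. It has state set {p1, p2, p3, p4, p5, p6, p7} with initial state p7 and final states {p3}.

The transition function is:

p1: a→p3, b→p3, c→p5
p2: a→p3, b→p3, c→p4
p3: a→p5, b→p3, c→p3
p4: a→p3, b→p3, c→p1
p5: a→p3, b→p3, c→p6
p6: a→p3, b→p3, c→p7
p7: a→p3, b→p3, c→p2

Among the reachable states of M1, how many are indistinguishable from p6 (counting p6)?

All states are reachable from the start state.
Start with accepting vs non-accepting: {p3} | {p1,p2,p4,p5,p6,p7}.
Stable partition: {p3} | {p1,p2,p4,p5,p6,p7} — 2 equivalence classes.
The equivalence class containing p6 is {p1,p2,p4,p5,p6,p7}, of size 6.

6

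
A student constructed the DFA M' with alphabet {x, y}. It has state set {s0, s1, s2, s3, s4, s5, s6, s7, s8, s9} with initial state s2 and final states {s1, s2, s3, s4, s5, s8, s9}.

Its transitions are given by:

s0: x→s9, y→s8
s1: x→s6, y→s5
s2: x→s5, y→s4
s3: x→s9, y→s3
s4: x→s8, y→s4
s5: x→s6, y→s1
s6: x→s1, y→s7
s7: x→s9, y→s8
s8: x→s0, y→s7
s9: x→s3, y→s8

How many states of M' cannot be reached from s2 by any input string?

0

Every one of the 10 states is reachable from s2.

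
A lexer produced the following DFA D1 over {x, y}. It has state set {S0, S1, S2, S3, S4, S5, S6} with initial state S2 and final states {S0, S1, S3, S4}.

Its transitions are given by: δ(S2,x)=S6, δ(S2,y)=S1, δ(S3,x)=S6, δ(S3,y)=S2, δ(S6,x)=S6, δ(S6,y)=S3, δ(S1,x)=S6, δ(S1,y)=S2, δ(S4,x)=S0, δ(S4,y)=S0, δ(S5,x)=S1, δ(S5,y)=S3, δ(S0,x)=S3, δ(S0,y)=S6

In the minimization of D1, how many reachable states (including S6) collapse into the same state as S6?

2

States {S0,S4,S5} cannot be reached from the start state, so discard them.
Initial partition by acceptance: {S1,S3} | {S2,S6}.
No further refinement is possible. Final partition (2 blocks): {S1,S3} | {S2,S6}.
The equivalence class containing S6 is {S2,S6}, of size 2.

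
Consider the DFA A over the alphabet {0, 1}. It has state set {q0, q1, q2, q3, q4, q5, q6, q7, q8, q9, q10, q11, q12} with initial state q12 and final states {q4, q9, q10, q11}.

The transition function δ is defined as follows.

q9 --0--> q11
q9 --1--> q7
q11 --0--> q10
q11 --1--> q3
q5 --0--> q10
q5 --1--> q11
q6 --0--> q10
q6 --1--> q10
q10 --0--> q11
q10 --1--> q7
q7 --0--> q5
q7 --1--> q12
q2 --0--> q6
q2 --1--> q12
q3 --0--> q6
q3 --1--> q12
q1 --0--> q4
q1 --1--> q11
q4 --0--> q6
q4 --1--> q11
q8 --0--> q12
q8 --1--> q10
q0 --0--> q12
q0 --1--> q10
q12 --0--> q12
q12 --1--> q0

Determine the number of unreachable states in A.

No path from q12 leads to q1, q2, q4, q8, q9; the other 8 states are all reachable.

5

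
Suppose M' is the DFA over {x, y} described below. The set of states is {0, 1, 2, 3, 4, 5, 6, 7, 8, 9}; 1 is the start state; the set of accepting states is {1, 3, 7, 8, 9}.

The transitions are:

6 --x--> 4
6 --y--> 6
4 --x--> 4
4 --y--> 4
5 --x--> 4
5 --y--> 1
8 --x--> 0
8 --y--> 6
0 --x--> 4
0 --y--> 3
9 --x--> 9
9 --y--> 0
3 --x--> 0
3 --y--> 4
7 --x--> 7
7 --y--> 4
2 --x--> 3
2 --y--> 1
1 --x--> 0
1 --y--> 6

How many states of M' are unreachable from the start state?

5

No path from 1 leads to 2, 5, 7, 8, 9; the other 5 states are all reachable.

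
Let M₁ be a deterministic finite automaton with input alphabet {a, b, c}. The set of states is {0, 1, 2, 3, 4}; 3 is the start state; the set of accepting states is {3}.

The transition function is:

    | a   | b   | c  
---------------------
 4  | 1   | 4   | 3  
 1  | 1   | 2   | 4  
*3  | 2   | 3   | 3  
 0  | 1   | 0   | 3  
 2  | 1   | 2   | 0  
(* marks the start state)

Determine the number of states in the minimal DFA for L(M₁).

3

All states are reachable from the start state.
Initial partition by acceptance: {3} | {0,1,2,4}.
On input c, block {0,1,2,4} splits into {0,4} and {1,2}.
The partition is now stable with 3 blocks: {3} | {0,4} | {1,2}.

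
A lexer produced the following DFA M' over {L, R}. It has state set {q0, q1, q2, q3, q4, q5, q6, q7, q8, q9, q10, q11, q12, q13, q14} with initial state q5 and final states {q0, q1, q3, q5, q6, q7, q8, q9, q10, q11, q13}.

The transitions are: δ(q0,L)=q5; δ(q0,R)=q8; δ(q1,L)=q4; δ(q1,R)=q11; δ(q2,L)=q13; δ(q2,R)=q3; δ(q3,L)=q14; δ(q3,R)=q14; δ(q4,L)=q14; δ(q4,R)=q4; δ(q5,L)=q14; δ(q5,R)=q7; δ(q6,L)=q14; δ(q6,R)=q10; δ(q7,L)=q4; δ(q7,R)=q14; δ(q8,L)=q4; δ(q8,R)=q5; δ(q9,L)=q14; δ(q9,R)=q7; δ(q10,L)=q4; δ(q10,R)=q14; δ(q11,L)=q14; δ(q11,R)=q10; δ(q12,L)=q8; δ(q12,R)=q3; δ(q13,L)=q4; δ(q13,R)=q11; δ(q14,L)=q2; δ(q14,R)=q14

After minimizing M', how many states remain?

Reachable states from the start: {q2,q3,q4,q5,q7,q10,q11,q13,q14}. Unreachable: {q0,q1,q6,q8,q9,q12} — drop them.
Start with accepting vs non-accepting: {q3,q5,q7,q10,q11,q13} | {q2,q4,q14}.
Split {q3,q5,q7,q10,q11,q13} by δ(·,R) → {q3,q7,q10} and {q5,q11,q13}.
On input L, block {q2,q4,q14} splits into {q4,q14} and {q2}.
Split {q4,q14} by δ(·,L) → {q4} and {q14}.
On input L, block {q3,q7,q10} splits into {q7,q10} and {q3}.
Refine {q5,q11,q13} on symbol L: members go to different blocks, giving {q5,q11} and {q13}.
The partition is now stable with 7 blocks: {q7,q10} | {q4} | {q5,q11} | {q2} | {q14} | {q3} | {q13}.

7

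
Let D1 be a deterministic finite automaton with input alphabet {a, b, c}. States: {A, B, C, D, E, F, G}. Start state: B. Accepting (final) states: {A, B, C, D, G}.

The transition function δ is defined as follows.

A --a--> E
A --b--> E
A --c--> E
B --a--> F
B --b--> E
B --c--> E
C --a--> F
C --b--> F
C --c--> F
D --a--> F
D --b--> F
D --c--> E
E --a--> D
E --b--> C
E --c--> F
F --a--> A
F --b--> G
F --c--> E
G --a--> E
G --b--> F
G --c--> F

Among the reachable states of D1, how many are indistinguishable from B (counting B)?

5

All states are reachable from the start state.
Initial partition by acceptance: {A,B,C,D,G} | {E,F}.
The partition is now stable with 2 blocks: {A,B,C,D,G} | {E,F}.
State B belongs to the block {A,B,C,D,G}, which has 5 states.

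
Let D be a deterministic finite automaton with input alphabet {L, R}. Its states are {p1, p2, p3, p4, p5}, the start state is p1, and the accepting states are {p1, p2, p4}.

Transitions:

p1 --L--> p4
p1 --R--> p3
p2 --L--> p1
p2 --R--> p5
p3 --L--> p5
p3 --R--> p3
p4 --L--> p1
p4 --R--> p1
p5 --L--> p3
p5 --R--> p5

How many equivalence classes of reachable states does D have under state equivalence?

3

Reachable states from the start: {p1,p3,p4,p5}. Unreachable: {p2} — drop them.
Initial partition by acceptance: {p1,p4} | {p3,p5}.
On input R, block {p1,p4} splits into {p1} and {p4}.
Stable partition: {p1} | {p3,p5} | {p4} — 3 equivalence classes.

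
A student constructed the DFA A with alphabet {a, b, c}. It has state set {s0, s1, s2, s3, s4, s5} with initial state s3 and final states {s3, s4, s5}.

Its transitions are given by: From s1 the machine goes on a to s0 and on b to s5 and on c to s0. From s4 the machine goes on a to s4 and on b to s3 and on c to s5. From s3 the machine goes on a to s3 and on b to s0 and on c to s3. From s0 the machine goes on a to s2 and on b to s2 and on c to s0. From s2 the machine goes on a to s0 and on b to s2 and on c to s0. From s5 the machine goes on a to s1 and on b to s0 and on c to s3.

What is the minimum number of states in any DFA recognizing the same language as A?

2

States {s1,s4,s5} cannot be reached from the start state, so discard them.
Initial partition by acceptance: {s3} | {s0,s2}.
The partition is now stable with 2 blocks: {s3} | {s0,s2}.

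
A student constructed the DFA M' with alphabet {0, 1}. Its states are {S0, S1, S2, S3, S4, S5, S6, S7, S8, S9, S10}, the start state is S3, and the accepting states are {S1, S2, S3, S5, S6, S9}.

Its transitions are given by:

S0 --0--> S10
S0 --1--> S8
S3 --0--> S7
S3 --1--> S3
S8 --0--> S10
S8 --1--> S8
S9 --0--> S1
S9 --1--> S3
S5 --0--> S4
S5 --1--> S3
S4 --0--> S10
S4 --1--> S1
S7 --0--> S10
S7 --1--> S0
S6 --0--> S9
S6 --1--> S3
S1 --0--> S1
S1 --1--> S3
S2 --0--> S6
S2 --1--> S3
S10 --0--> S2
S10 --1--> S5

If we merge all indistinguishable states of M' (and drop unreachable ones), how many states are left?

6

All states are reachable from the start state.
Initial partition by acceptance: {S1,S2,S3,S5,S6,S9} | {S0,S4,S7,S8,S10}.
On input 0, block {S1,S2,S3,S5,S6,S9} splits into {S1,S2,S6,S9} and {S3,S5}.
Refine {S0,S4,S7,S8,S10} on symbol 0: members go to different blocks, giving {S0,S4,S7,S8} and {S10}.
On input 1, block {S0,S4,S7,S8} splits into {S0,S7,S8} and {S4}.
Refine {S3,S5} on symbol 0: members go to different blocks, giving {S3} and {S5}.
Stable partition: {S1,S2,S6,S9} | {S0,S7,S8} | {S3} | {S10} | {S4} | {S5} — 6 equivalence classes.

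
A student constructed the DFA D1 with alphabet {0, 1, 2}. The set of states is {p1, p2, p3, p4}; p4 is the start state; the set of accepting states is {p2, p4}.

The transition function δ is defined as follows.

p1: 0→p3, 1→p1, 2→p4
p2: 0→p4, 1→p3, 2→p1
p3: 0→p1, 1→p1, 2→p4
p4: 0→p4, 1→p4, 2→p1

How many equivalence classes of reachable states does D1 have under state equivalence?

First remove the unreachable states {p2}; 3 states remain.
P0 = {p4} | {p1,p3}.
No further refinement is possible. Final partition (2 blocks): {p4} | {p1,p3}.

2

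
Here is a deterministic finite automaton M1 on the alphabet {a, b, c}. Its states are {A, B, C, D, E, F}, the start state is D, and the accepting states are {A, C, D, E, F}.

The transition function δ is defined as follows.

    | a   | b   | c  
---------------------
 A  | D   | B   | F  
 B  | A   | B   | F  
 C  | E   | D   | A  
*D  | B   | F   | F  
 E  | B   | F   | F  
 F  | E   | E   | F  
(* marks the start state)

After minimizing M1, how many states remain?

Reachable states from the start: {A,B,D,E,F}. Unreachable: {C} — drop them.
Initial partition by acceptance: {A,D,E,F} | {B}.
Split {A,D,E,F} by δ(·,a) → {A,F} and {D,E}.
On input b, block {A,F} splits into {A} and {F}.
No further refinement is possible. Final partition (4 blocks): {A} | {B} | {D,E} | {F}.

4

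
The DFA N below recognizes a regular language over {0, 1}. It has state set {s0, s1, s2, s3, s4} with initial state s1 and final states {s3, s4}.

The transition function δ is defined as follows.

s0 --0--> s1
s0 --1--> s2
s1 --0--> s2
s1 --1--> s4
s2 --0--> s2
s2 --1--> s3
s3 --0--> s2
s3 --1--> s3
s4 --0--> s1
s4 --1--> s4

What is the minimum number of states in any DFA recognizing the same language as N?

First remove the unreachable states {s0}; 4 states remain.
P0 = {s3,s4} | {s1,s2}.
Stable partition: {s3,s4} | {s1,s2} — 2 equivalence classes.

2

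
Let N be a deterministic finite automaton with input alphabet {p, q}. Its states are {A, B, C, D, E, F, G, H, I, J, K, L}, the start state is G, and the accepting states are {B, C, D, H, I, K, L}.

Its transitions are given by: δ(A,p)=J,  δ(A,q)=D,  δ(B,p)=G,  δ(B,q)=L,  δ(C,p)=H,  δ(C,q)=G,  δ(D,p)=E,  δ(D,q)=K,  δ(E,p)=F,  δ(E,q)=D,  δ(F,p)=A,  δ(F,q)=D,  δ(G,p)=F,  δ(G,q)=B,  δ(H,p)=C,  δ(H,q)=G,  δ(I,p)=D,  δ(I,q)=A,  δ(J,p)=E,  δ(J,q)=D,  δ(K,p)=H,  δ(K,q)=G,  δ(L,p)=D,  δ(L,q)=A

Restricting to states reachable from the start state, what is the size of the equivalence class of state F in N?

Reachable states from the start: {A,B,C,D,E,F,G,H,J,K,L}. Unreachable: {I} — drop them.
Initial partition by acceptance: {B,C,D,H,K,L} | {A,E,F,G,J}.
On input p, block {B,C,D,H,K,L} splits into {C,H,K,L} and {B,D}.
Split {C,H,K,L} by δ(·,p) → {C,H,K} and {L}.
Refine {B,D} on symbol q: members go to different blocks, giving {B} and {D}.
Split {A,E,F,G,J} by δ(·,q) → {A,E,F,J} and {G}.
No further refinement is possible. Final partition (6 blocks): {C,H,K} | {A,E,F,J} | {B} | {L} | {D} | {G}.
State F belongs to the block {A,E,F,J}, which has 4 states.

4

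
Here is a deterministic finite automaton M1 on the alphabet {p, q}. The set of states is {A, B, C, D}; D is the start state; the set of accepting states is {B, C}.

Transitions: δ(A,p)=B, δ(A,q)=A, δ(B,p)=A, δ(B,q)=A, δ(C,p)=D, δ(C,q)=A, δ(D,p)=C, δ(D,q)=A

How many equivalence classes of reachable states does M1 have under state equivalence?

2

All states are reachable from the start state.
P0 = {B,C} | {A,D}.
No further refinement is possible. Final partition (2 blocks): {B,C} | {A,D}.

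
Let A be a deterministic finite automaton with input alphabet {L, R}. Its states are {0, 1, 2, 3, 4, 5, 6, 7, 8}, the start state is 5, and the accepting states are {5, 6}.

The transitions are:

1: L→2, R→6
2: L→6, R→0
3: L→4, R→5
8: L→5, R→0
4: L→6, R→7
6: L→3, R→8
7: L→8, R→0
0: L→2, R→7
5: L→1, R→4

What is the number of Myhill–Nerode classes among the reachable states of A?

All states are reachable from the start state.
Start with accepting vs non-accepting: {5,6} | {0,1,2,3,4,7,8}.
Split {0,1,2,3,4,7,8} by δ(·,L) → {0,1,3,7} and {2,4,8}.
Refine {0,1,3,7} on symbol R: members go to different blocks, giving {0,7} and {1,3}.
The partition is now stable with 4 blocks: {5,6} | {0,7} | {2,4,8} | {1,3}.

4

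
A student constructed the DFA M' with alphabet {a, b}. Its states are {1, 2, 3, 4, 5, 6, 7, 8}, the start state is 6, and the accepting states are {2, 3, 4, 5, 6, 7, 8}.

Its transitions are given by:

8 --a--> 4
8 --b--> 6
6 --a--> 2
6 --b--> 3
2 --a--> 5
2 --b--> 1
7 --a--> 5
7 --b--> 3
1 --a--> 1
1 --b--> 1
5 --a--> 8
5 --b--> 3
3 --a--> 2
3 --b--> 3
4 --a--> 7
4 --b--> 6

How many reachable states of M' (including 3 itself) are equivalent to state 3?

2

All states are reachable from the start state.
Start with accepting vs non-accepting: {2,3,4,5,6,7,8} | {1}.
Split {2,3,4,5,6,7,8} by δ(·,b) → {3,4,5,6,7,8} and {2}.
Split {3,4,5,6,7,8} by δ(·,a) → {4,5,7,8} and {3,6}.
The partition is now stable with 4 blocks: {4,5,7,8} | {1} | {2} | {3,6}.
The equivalence class containing 3 is {3,6}, of size 2.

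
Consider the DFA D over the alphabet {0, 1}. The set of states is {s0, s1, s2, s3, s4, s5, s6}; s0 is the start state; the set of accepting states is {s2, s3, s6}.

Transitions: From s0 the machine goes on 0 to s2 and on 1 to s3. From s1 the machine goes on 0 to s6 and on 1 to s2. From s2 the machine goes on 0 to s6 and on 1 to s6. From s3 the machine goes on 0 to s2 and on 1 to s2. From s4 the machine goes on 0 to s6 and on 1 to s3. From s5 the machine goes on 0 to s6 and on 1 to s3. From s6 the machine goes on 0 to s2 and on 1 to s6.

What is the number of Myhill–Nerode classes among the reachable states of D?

2

Reachable states from the start: {s0,s2,s3,s6}. Unreachable: {s1,s4,s5} — drop them.
Start with accepting vs non-accepting: {s2,s3,s6} | {s0}.
Stable partition: {s2,s3,s6} | {s0} — 2 equivalence classes.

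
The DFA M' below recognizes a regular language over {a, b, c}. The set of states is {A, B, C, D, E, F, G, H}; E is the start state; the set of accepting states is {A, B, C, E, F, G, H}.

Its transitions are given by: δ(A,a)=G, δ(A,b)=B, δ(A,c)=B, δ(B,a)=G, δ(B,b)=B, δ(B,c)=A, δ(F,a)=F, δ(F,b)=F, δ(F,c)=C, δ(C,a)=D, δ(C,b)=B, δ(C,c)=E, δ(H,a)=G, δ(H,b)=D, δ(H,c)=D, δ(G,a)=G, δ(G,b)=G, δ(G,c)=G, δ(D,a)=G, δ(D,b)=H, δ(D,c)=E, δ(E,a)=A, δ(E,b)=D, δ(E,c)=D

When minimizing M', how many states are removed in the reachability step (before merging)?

2

BFS from E reaches {A, B, D, E, G, H}; the 2 state(s) C, F are never visited.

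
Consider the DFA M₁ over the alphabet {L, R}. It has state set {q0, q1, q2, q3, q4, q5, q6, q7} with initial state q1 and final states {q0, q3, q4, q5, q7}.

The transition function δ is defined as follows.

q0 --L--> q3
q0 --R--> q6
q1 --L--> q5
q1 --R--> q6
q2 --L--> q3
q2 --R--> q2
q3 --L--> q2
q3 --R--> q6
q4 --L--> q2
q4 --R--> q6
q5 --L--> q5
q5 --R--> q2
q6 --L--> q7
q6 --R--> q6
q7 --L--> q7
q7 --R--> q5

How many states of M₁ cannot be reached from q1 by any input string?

BFS from q1 reaches {q1, q2, q3, q5, q6, q7}; the 2 state(s) q0, q4 are never visited.

2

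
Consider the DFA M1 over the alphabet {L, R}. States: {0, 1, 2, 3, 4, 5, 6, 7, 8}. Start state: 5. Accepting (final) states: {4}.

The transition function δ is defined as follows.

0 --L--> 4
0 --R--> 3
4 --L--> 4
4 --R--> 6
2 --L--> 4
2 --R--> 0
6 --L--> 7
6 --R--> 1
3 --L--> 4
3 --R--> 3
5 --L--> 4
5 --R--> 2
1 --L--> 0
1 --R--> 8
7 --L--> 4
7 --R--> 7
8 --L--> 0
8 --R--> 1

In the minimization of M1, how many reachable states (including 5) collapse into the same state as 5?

Every state is reachable, so we keep all 9.
Initial partition by acceptance: {4} | {0,1,2,3,5,6,7,8}.
Refine {0,1,2,3,5,6,7,8} on symbol L: members go to different blocks, giving {0,2,3,5,7} and {1,6,8}.
Stable partition: {4} | {0,2,3,5,7} | {1,6,8} — 3 equivalence classes.
The equivalence class containing 5 is {0,2,3,5,7}, of size 5.

5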